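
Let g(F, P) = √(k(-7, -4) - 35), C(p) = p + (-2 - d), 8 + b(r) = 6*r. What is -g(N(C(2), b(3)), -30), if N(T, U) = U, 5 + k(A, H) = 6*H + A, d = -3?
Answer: -I*√71 ≈ -8.4261*I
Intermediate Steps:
b(r) = -8 + 6*r
k(A, H) = -5 + A + 6*H (k(A, H) = -5 + (6*H + A) = -5 + (A + 6*H) = -5 + A + 6*H)
C(p) = 1 + p (C(p) = p + (-2 - 1*(-3)) = p + (-2 + 3) = p + 1 = 1 + p)
g(F, P) = I*√71 (g(F, P) = √((-5 - 7 + 6*(-4)) - 35) = √((-5 - 7 - 24) - 35) = √(-36 - 35) = √(-71) = I*√71)
-g(N(C(2), b(3)), -30) = -I*√71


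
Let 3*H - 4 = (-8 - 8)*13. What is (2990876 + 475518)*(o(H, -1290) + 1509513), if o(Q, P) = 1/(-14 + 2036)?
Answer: 5290125042722539/1011 ≈ 5.2326e+12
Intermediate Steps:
H = -68 (H = 4/3 + ((-8 - 8)*13)/3 = 4/3 + (-16*13)/3 = 4/3 + (1/3)*(-208) = 4/3 - 208/3 = -68)
o(Q, P) = 1/2022
(2990876 + 475518)*(o(H, -1290) + 1509513) = (2990876 + 475518)*(1/2022 + 1509513) = 3466394*(3052235287/2022) = 5290125042722539/1011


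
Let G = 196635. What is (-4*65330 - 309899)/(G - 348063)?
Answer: 571219/151428 ≈ 3.7722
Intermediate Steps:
(-4*65330 - 309899)/(G - 348063) = (-4*65330 - 309899)/(196635 - 348063) = (-261320 - 309899)/(-151428) = -571219*(-1/151428) = 571219/151428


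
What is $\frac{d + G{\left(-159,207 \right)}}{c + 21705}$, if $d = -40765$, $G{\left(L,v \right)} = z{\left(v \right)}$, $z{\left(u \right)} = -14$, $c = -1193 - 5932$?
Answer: $- \frac{4531}{1620} \approx -2.7969$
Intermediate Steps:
$c = -7125$ ($c = -1193 - 5932 = -7125$)
$G{\left(L,v \right)} = -14$
$\frac{d + G{\left(-159,207 \right)}}{c + 21705} = \frac{-40765 - 14}{-7125 + 21705} = - \frac{40779}{14580} = \left(-40779\right) \frac{1}{14580} = - \frac{4531}{1620}$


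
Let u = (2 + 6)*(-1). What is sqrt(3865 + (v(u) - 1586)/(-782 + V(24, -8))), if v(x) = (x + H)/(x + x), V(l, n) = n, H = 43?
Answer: sqrt(38614418690)/3160 ≈ 62.185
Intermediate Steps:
u = -8 (u = 8*(-1) = -8)
v(x) = (43 + x)/(2*x) (v(x) = (x + 43)/(x + x) = (43 + x)/((2*x)) = (43 + x)*(1/(2*x)) = (43 + x)/(2*x))
sqrt(3865 + (v(u) - 1586)/(-782 + V(24, -8))) = sqrt(3865 + ((1/2)*(43 - 8)/(-8) - 1586)/(-782 - 8)) = sqrt(3865 + ((1/2)*(-1/8)*35 - 1586)/(-790)) = sqrt(3865 + (-35/16 - 1586)*(-1/790)) = sqrt(3865 - 25411/16*(-1/790)) = sqrt(3865 + 25411/12640) = sqrt(48879011/12640) = sqrt(38614418690)/3160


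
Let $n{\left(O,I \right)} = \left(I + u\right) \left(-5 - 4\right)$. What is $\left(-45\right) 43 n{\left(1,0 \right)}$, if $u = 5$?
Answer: $87075$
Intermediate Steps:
$n{\left(O,I \right)} = -45 - 9 I$ ($n{\left(O,I \right)} = \left(I + 5\right) \left(-5 - 4\right) = \left(5 + I\right) \left(-9\right) = -45 - 9 I$)
$\left(-45\right) 43 n{\left(1,0 \right)} = \left(-45\right) 43 \left(-45 - 0\right) = - 1935 \left(-45 + 0\right) = \left(-1935\right) \left(-45\right) = 87075$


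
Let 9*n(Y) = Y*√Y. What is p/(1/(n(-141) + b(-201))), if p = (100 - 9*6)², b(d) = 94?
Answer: 198904 - 99452*I*√141/3 ≈ 1.989e+5 - 3.9364e+5*I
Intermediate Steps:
n(Y) = Y^(3/2)/9 (n(Y) = (Y*√Y)/9 = Y^(3/2)/9)
p = 2116 (p = (100 - 54)² = 46² = 2116)
p/(1/(n(-141) + b(-201))) = 2116/(1/((-141)^(3/2)/9 + 94)) = 2116/(1/((-141*I*√141)/9 + 94)) = 2116/(1/(-47*I*√141/3 + 94)) = 2116/(1/(94 - 47*I*√141/3)) = 2116*(94 - 47*I*√141/3) = 198904 - 99452*I*√141/3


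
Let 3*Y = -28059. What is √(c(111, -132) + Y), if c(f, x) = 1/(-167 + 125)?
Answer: I*√16498734/42 ≈ 96.711*I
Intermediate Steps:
Y = -9353 (Y = (⅓)*(-28059) = -9353)
c(f, x) = -1/42 (c(f, x) = 1/(-42) = -1/42)
√(c(111, -132) + Y) = √(-1/42 - 9353) = √(-392827/42) = I*√16498734/42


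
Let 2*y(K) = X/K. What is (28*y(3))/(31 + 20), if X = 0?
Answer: 0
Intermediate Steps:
y(K) = 0 (y(K) = (0/K)/2 = (½)*0 = 0)
(28*y(3))/(31 + 20) = (28*0)/(31 + 20) = 0/51 = 0*(1/51) = 0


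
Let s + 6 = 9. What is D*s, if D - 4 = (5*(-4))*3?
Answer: -168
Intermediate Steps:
s = 3 (s = -6 + 9 = 3)
D = -56 (D = 4 + (5*(-4))*3 = 4 - 20*3 = 4 - 60 = -56)
D*s = -56*3 = -168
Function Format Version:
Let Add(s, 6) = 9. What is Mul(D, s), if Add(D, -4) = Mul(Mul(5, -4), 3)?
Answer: -168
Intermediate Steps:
s = 3 (s = Add(-6, 9) = 3)
D = -56 (D = Add(4, Mul(Mul(5, -4), 3)) = Add(4, Mul(-20, 3)) = Add(4, -60) = -56)
Mul(D, s) = Mul(-56, 3) = -168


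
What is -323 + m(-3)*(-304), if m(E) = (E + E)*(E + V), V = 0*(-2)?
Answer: -5795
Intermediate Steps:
V = 0
m(E) = 2*E² (m(E) = (E + E)*(E + 0) = (2*E)*E = 2*E²)
-323 + m(-3)*(-304) = -323 + (2*(-3)²)*(-304) = -323 + (2*9)*(-304) = -323 + 18*(-304) = -323 - 5472 = -5795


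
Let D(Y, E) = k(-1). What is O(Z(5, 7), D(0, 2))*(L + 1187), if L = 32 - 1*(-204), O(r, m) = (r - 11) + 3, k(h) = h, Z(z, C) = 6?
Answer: -2846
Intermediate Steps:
D(Y, E) = -1
O(r, m) = -8 + r (O(r, m) = (-11 + r) + 3 = -8 + r)
L = 236 (L = 32 + 204 = 236)
O(Z(5, 7), D(0, 2))*(L + 1187) = (-8 + 6)*(236 + 1187) = -2*1423 = -2846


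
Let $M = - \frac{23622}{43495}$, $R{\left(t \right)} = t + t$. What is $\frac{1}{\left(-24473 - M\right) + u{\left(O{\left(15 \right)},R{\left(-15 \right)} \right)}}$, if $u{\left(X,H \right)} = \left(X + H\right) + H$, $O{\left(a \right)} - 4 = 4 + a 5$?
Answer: $- \frac{43495}{1063429128} \approx -4.0901 \cdot 10^{-5}$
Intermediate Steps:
$R{\left(t \right)} = 2 t$
$O{\left(a \right)} = 8 + 5 a$ ($O{\left(a \right)} = 4 + \left(4 + a 5\right) = 4 + \left(4 + 5 a\right) = 8 + 5 a$)
$M = - \frac{23622}{43495}$ ($M = \left(-23622\right) \frac{1}{43495} = - \frac{23622}{43495} \approx -0.5431$)
$u{\left(X,H \right)} = X + 2 H$ ($u{\left(X,H \right)} = \left(H + X\right) + H = X + 2 H$)
$\frac{1}{\left(-24473 - M\right) + u{\left(O{\left(15 \right)},R{\left(-15 \right)} \right)}} = \frac{1}{\left(-24473 - - \frac{23622}{43495}\right) + \left(\left(8 + 5 \cdot 15\right) + 2 \cdot 2 \left(-15\right)\right)} = \frac{1}{\left(-24473 + \frac{23622}{43495}\right) + \left(\left(8 + 75\right) + 2 \left(-30\right)\right)} = \frac{1}{- \frac{1064429513}{43495} + \left(83 - 60\right)} = \frac{1}{- \frac{1064429513}{43495} + 23} = \frac{1}{- \frac{1063429128}{43495}} = - \frac{43495}{1063429128}$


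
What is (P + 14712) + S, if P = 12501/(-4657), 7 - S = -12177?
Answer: 125242171/4657 ≈ 26893.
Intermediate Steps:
S = 12184 (S = 7 - 1*(-12177) = 7 + 12177 = 12184)
P = -12501/4657 (P = 12501*(-1/4657) = -12501/4657 ≈ -2.6843)
(P + 14712) + S = (-12501/4657 + 14712) + 12184 = 68501283/4657 + 12184 = 125242171/4657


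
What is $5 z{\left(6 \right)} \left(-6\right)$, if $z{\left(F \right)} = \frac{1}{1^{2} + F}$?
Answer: $- \frac{30}{7} \approx -4.2857$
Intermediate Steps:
$z{\left(F \right)} = \frac{1}{1 + F}$
$5 z{\left(6 \right)} \left(-6\right) = \frac{5}{1 + 6} \left(-6\right) = \frac{5}{7} \left(-6\right) = - \frac{30}{7}$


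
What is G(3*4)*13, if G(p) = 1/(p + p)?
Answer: 13/24 ≈ 0.54167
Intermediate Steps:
G(p) = 1/(2*p)
G(3*4)*13 = (1/(2*((3*4))))*13 = ((½)/12)*13 = ((½)*(1/12))*13 = (1/24)*13 = 13/24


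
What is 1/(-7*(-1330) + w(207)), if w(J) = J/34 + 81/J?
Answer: 782/7285487 ≈ 0.00010734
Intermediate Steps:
w(J) = 81/J + J/34 (w(J) = J*(1/34) + 81/J = J/34 + 81/J = 81/J + J/34)
1/(-7*(-1330) + w(207)) = 1/(-7*(-1330) + (81/207 + (1/34)*207)) = 1/(9310 + (81*(1/207) + 207/34)) = 1/(9310 + (9/23 + 207/34)) = 1/(9310 + 5067/782) = 1/(7285487/782) = 782/7285487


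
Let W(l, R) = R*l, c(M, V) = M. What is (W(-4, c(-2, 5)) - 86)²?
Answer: 6084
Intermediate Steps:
(W(-4, c(-2, 5)) - 86)² = (-2*(-4) - 86)² = (8 - 86)² = (-78)² = 6084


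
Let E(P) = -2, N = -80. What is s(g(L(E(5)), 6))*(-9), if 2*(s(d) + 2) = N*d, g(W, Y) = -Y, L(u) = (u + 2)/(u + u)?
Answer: -2142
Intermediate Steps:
L(u) = (2 + u)/(2*u) (L(u) = (2 + u)/((2*u)) = (2 + u)*(1/(2*u)) = (2 + u)/(2*u))
s(d) = -2 - 40*d (s(d) = -2 + (-80*d)/2 = -2 - 40*d)
s(g(L(E(5)), 6))*(-9) = (-2 - (-40)*6)*(-9) = (-2 - 40*(-6))*(-9) = (-2 + 240)*(-9) = 238*(-9) = -2142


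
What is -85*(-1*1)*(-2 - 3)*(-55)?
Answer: 23375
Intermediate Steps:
-85*(-1*1)*(-2 - 3)*(-55) = -(-85)*(-5)*(-55) = -85*5*(-55) = -425*(-55) = 23375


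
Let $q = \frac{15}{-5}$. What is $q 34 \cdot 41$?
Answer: $-4182$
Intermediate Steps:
$q = -3$ ($q = 15 \left(- \frac{1}{5}\right) = -3$)
$q 34 \cdot 41 = \left(-3\right) 34 \cdot 41 = \left(-102\right) 41 = -4182$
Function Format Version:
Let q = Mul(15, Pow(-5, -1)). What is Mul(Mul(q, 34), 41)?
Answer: -4182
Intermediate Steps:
q = -3 (q = Mul(15, Rational(-1, 5)) = -3)
Mul(Mul(q, 34), 41) = Mul(Mul(-3, 34), 41) = Mul(-102, 41) = -4182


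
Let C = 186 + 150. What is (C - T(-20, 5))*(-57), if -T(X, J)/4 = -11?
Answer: -16644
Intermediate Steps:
T(X, J) = 44 (T(X, J) = -4*(-11) = 44)
C = 336
(C - T(-20, 5))*(-57) = (336 - 1*44)*(-57) = (336 - 44)*(-57) = 292*(-57) = -16644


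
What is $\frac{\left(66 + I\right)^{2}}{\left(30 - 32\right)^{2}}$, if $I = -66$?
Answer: $0$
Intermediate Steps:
$\frac{\left(66 + I\right)^{2}}{\left(30 - 32\right)^{2}} = \frac{\left(66 - 66\right)^{2}}{\left(30 - 32\right)^{2}} = \frac{0^{2}}{\left(-2\right)^{2}} = \frac{0}{4} = 0 \cdot \frac{1}{4} = 0$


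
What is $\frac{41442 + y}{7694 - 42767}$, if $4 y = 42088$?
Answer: $- \frac{51964}{35073} \approx -1.4816$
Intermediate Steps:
$y = 10522$ ($y = \frac{1}{4} \cdot 42088 = 10522$)
$\frac{41442 + y}{7694 - 42767} = \frac{41442 + 10522}{7694 - 42767} = \frac{51964}{-35073} = 51964 \left(- \frac{1}{35073}\right) = - \frac{51964}{35073}$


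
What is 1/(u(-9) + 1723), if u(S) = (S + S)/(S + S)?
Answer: 1/1724 ≈ 0.00058005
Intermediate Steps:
u(S) = 1 (u(S) = (2*S)/((2*S)) = (2*S)*(1/(2*S)) = 1)
1/(u(-9) + 1723) = 1/(1 + 1723) = 1/1724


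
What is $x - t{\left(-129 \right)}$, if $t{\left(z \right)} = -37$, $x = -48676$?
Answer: $-48639$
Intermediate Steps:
$x - t{\left(-129 \right)} = -48676 - -37 = -48676 + 37 = -48639$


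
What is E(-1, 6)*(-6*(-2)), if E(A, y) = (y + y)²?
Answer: 1728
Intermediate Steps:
E(A, y) = 4*y² (E(A, y) = (2*y)² = 4*y²)
E(-1, 6)*(-6*(-2)) = (4*6²)*(-6*(-2)) = (4*36)*12 = 144*12 = 1728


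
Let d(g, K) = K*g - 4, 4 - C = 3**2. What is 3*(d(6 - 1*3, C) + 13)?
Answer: -18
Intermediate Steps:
C = -5 (C = 4 - 1*3**2 = 4 - 1*9 = 4 - 9 = -5)
d(g, K) = -4 + K*g
3*(d(6 - 1*3, C) + 13) = 3*((-4 - 5*(6 - 1*3)) + 13) = 3*((-4 - 5*(6 - 3)) + 13) = 3*((-4 - 5*3) + 13) = 3*((-4 - 15) + 13) = 3*(-19 + 13) = 3*(-6) = -18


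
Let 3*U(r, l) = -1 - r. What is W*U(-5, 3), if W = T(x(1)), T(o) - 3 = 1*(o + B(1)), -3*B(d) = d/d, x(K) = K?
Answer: 44/9 ≈ 4.8889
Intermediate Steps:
B(d) = -⅓ (B(d) = -d/(3*d) = -⅓*1 = -⅓)
T(o) = 8/3 + o (T(o) = 3 + 1*(o - ⅓) = 3 + 1*(-⅓ + o) = 3 + (-⅓ + o) = 8/3 + o)
U(r, l) = -⅓ - r/3 (U(r, l) = (-1 - r)/3 = -⅓ - r/3)
W = 11/3 (W = 8/3 + 1 = 11/3 ≈ 3.6667)
W*U(-5, 3) = 11*(-⅓ - ⅓*(-5))/3 = 11*(-⅓ + 5/3)/3 = (11/3)*(4/3) = 44/9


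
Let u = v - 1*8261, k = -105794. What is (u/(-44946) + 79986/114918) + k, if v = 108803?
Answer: -15179028246962/143475123 ≈ -1.0580e+5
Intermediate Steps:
u = 100542 (u = 108803 - 1*8261 = 108803 - 8261 = 100542)
(u/(-44946) + 79986/114918) + k = (100542/(-44946) + 79986/114918) - 105794 = (100542*(-1/44946) + 79986*(1/114918)) - 105794 = (-16757/7491 + 13331/19153) - 105794 = -221084300/143475123 - 105794 = -15179028246962/143475123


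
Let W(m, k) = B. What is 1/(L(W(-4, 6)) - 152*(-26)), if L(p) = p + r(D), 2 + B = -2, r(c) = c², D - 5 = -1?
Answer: 1/3964 ≈ 0.00025227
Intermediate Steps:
D = 4 (D = 5 - 1 = 4)
B = -4 (B = -2 - 2 = -4)
W(m, k) = -4
L(p) = 16 + p (L(p) = p + 4² = p + 16 = 16 + p)
1/(L(W(-4, 6)) - 152*(-26)) = 1/((16 - 4) - 152*(-26)) = 1/(12 + 3952) = 1/3964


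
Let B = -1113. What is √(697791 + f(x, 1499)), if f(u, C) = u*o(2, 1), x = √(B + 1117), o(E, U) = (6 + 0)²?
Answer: √697863 ≈ 835.38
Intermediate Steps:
o(E, U) = 36 (o(E, U) = 6² = 36)
x = 2 (x = √(-1113 + 1117) = √4 = 2)
f(u, C) = 36*u (f(u, C) = u*36 = 36*u)
√(697791 + f(x, 1499)) = √(697791 + 36*2) = √(697791 + 72) = √697863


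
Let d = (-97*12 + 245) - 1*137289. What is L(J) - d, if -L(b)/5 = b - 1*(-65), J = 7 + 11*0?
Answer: 137848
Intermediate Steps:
J = 7 (J = 7 + 0 = 7)
L(b) = -325 - 5*b (L(b) = -5*(b - 1*(-65)) = -5*(b + 65) = -5*(65 + b) = -325 - 5*b)
d = -138208 (d = (-1164 + 245) - 137289 = -919 - 137289 = -138208)
L(J) - d = (-325 - 5*7) - 1*(-138208) = (-325 - 35) + 138208 = -360 + 138208 = 137848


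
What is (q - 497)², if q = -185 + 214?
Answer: 219024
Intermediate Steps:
q = 29
(q - 497)² = (29 - 497)² = (-468)² = 219024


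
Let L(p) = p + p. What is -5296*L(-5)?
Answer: 52960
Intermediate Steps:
L(p) = 2*p
-5296*L(-5) = -10592*(-5) = -5296*(-10) = 52960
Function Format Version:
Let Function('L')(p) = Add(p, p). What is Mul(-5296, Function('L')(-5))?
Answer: 52960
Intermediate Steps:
Function('L')(p) = Mul(2, p)
Mul(-5296, Function('L')(-5)) = Mul(-5296, Mul(2, -5)) = Mul(-5296, -10) = 52960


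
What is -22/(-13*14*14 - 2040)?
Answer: 11/2294 ≈ 0.0047951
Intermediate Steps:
-22/(-13*14*14 - 2040) = -22/(-182*14 - 2040) = -22/(-2548 - 2040) = -22/(-4588) = -22*(-1/4588) = 11/2294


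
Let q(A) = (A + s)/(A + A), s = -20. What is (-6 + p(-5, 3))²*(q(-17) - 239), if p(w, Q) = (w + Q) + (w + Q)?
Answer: -404450/17 ≈ -23791.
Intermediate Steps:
q(A) = (-20 + A)/(2*A) (q(A) = (A - 20)/(A + A) = (-20 + A)/((2*A)) = (-20 + A)*(1/(2*A)) = (-20 + A)/(2*A))
p(w, Q) = 2*Q + 2*w (p(w, Q) = (Q + w) + (Q + w) = 2*Q + 2*w)
(-6 + p(-5, 3))²*(q(-17) - 239) = (-6 + (2*3 + 2*(-5)))²*((½)*(-20 - 17)/(-17) - 239) = (-6 + (6 - 10))²*((½)*(-1/17)*(-37) - 239) = (-6 - 4)²*(37/34 - 239) = (-10)²*(-8089/34) = 100*(-8089/34) = -404450/17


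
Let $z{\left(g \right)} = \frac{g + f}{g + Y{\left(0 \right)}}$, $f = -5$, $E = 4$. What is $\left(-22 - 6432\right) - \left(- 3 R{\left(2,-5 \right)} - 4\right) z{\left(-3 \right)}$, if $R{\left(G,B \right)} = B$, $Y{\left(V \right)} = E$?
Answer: $-6366$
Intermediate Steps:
$Y{\left(V \right)} = 4$
$z{\left(g \right)} = \frac{-5 + g}{4 + g}$ ($z{\left(g \right)} = \frac{g - 5}{g + 4} = \frac{-5 + g}{4 + g}$)
$\left(-22 - 6432\right) - \left(- 3 R{\left(2,-5 \right)} - 4\right) z{\left(-3 \right)} = \left(-22 - 6432\right) - \left(\left(-3\right) \left(-5\right) - 4\right) \frac{-5 - 3}{4 - 3} = \left(-22 - 6432\right) - \left(15 - 4\right) 1^{-1} \left(-8\right) = -6454 - 11 \cdot 1 \left(-8\right) = -6454 - 11 \left(-8\right) = -6454 - -88 = -6454 + 88 = -6366$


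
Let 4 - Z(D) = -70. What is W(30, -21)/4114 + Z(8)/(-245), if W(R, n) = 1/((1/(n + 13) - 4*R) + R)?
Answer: -15678594/51908395 ≈ -0.30204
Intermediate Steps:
Z(D) = 74 (Z(D) = 4 - 1*(-70) = 4 + 70 = 74)
W(R, n) = 1/(1/(13 + n) - 3*R) (W(R, n) = 1/((1/(13 + n) - 4*R) + R) = 1/(1/(13 + n) - 3*R))
W(30, -21)/4114 + Z(8)/(-245) = ((-13 - 1*(-21))/(-1 + 39*30 + 3*30*(-21)))/4114 + 74/(-245) = ((-13 + 21)/(-1 + 1170 - 1890))*(1/4114) + 74*(-1/245) = (8/(-721))*(1/4114) - 74/245 = -1/721*8*(1/4114) - 74/245 = -8/721*1/4114 - 74/245 = -4/1483097 - 74/245 = -15678594/51908395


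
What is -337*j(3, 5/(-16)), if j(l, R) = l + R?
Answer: -14491/16 ≈ -905.69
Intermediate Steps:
j(l, R) = R + l
-337*j(3, 5/(-16)) = -337*(5/(-16) + 3) = -337*(5*(-1/16) + 3) = -337*(-5/16 + 3) = -337*43/16 = -14491/16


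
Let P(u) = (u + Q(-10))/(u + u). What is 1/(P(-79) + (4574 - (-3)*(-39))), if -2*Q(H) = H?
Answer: 79/352140 ≈ 0.00022434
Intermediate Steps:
Q(H) = -H/2
P(u) = (5 + u)/(2*u) (P(u) = (u - ½*(-10))/(u + u) = (u + 5)/((2*u)) = (5 + u)*(1/(2*u)) = (5 + u)/(2*u))
1/(P(-79) + (4574 - (-3)*(-39))) = 1/((½)*(5 - 79)/(-79) + (4574 - (-3)*(-39))) = 1/((½)*(-1/79)*(-74) + (4574 - 1*117)) = 1/(37/79 + (4574 - 117)) = 1/(37/79 + 4457) = 1/(352140/79) = 79/352140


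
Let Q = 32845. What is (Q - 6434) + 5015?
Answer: 31426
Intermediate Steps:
(Q - 6434) + 5015 = (32845 - 6434) + 5015 = 26411 + 5015 = 31426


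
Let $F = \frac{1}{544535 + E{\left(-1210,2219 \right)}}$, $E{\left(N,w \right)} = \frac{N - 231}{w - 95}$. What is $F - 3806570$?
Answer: $- \frac{4402644218404306}{1156590899} \approx -3.8066 \cdot 10^{6}$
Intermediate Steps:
$E{\left(N,w \right)} = \frac{-231 + N}{-95 + w}$
$F = \frac{2124}{1156590899}$ ($F = \frac{1}{544535 + \frac{-231 - 1210}{-95 + 2219}} = \frac{1}{544535 + \frac{1}{2124} \left(-1441\right)} = \frac{1}{544535 - \frac{1441}{2124}} = \frac{1}{\frac{1156590899}{2124}} = \frac{2124}{1156590899} \approx 1.8364 \cdot 10^{-6}$)
$F - 3806570 = \frac{2124}{1156590899} - 3806570 = - \frac{4402644218404306}{1156590899}$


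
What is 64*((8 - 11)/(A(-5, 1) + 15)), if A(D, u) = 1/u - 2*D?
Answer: -96/13 ≈ -7.3846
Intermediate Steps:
64*((8 - 11)/(A(-5, 1) + 15)) = 64*((8 - 11)/((1/1 - 2*(-5)) + 15)) = 64*(-3/((1 + 10) + 15)) = 64*(-3/(11 + 15)) = 64*(-3/26) = -96/13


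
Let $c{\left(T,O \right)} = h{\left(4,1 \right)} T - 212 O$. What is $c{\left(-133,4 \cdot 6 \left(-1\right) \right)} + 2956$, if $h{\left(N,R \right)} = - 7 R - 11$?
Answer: $10438$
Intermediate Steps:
$h{\left(N,R \right)} = -11 - 7 R$
$c{\left(T,O \right)} = - 212 O - 18 T$ ($c{\left(T,O \right)} = \left(-11 - 7\right) T - 212 O = - 18 T - 212 O = - 212 O - 18 T$)
$c{\left(-133,4 \cdot 6 \left(-1\right) \right)} + 2956 = \left(- 212 \cdot 4 \cdot 6 \left(-1\right) - -2394\right) + 2956 = \left(- 212 \cdot 24 \left(-1\right) + 2394\right) + 2956 = \left(\left(-212\right) \left(-24\right) + 2394\right) + 2956 = \left(5088 + 2394\right) + 2956 = 7482 + 2956 = 10438$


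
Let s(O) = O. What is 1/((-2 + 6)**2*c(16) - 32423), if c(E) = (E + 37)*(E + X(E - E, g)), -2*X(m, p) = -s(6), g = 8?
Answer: -1/16311 ≈ -6.1308e-5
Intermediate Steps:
X(m, p) = 3 (X(m, p) = -(-1)*6/2 = -1/2*(-6) = 3)
c(E) = (3 + E)*(37 + E) (c(E) = (E + 37)*(E + 3) = (37 + E)*(3 + E) = (3 + E)*(37 + E))
1/((-2 + 6)**2*c(16) - 32423) = 1/((-2 + 6)**2*(111 + 16**2 + 40*16) - 32423) = 1/(4**2*(111 + 256 + 640) - 32423) = 1/(16*1007 - 32423) = 1/(16112 - 32423) = 1/(-16311) = -1/16311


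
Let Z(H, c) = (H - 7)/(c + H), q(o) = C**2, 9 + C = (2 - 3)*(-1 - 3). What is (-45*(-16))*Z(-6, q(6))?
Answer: -9360/19 ≈ -492.63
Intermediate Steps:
C = -5 (C = -9 + (2 - 3)*(-1 - 3) = -9 - 1*(-4) = -9 + 4 = -5)
q(o) = 25 (q(o) = (-5)**2 = 25)
Z(H, c) = (-7 + H)/(H + c)
(-45*(-16))*Z(-6, q(6)) = (-45*(-16))*((-7 - 6)/(-6 + 25)) = 720*(-13/19) = -9360/19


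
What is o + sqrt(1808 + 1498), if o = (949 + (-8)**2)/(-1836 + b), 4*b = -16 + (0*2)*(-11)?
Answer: -1013/1840 + sqrt(3306) ≈ 56.947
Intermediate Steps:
b = -4 (b = (-16 + (0*2)*(-11))/4 = (-16 + 0*(-11))/4 = (-16 + 0)/4 = (1/4)*(-16) = -4)
o = -1013/1840 (o = (949 + (-8)**2)/(-1836 - 4) = (949 + 64)/(-1840) = 1013*(-1/1840) = -1013/1840 ≈ -0.55054)
o + sqrt(1808 + 1498) = -1013/1840 + sqrt(1808 + 1498) = -1013/1840 + sqrt(3306)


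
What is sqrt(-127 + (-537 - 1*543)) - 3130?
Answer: -3130 + I*sqrt(1207) ≈ -3130.0 + 34.742*I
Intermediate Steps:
sqrt(-127 + (-537 - 1*543)) - 3130 = sqrt(-127 + (-537 - 543)) - 3130 = sqrt(-127 - 1080) - 3130 = sqrt(-1207) - 3130 = I*sqrt(1207) - 3130 = -3130 + I*sqrt(1207)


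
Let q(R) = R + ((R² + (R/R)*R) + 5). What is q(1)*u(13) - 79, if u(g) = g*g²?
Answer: 17497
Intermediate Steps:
u(g) = g³
q(R) = 5 + R² + 2*R (q(R) = R + ((R² + 1*R) + 5) = R + ((R² + R) + 5) = R + ((R + R²) + 5) = R + (5 + R + R²) = 5 + R² + 2*R)
q(1)*u(13) - 79 = (5 + 1² + 2*1)*13³ - 79 = (5 + 1 + 2)*2197 - 79 = 8*2197 - 79 = 17576 - 79 = 17497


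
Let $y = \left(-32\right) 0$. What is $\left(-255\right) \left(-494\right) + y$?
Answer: $125970$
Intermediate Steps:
$y = 0$
$\left(-255\right) \left(-494\right) + y = \left(-255\right) \left(-494\right) + 0 = 125970 + 0 = 125970$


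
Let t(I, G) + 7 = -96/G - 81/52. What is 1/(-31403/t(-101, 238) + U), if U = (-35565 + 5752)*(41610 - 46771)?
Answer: 55451/8532156503507 ≈ 6.4991e-9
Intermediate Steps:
t(I, G) = -445/52 - 96/G (t(I, G) = -7 + (-96/G - 81/52) = -7 + (-81/52 - 96/G) = -445/52 - 96/G)
U = 153864893 (U = -29813*(-5161) = 153864893)
1/(-31403/t(-101, 238) + U) = 1/(-31403/(-445/52 - 96/238) + 153864893) = 1/(-31403/(-445/52 - 96*1/238) + 153864893) = 1/(-31403/(-445/52 - 48/119) + 153864893) = 1/(-31403/(-55451/6188) + 153864893) = 1/(-31403*(-6188/55451) + 153864893) = 1/(194321764/55451 + 153864893) = 1/(8532156503507/55451) = 55451/8532156503507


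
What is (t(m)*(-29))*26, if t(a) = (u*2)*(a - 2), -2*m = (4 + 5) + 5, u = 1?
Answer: 13572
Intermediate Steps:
m = -7 (m = -((4 + 5) + 5)/2 = -(9 + 5)/2 = -½*14 = -7)
t(a) = -4 + 2*a (t(a) = (1*2)*(a - 2) = 2*(-2 + a) = -4 + 2*a)
(t(m)*(-29))*26 = ((-4 + 2*(-7))*(-29))*26 = ((-4 - 14)*(-29))*26 = -18*(-29)*26 = 522*26 = 13572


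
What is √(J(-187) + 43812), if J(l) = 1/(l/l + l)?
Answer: √1515719766/186 ≈ 209.31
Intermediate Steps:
J(l) = 1/(1 + l)
√(J(-187) + 43812) = √(1/(1 - 187) + 43812) = √(1/(-186) + 43812) = √(-1/186 + 43812) = √(8149031/186) = √1515719766/186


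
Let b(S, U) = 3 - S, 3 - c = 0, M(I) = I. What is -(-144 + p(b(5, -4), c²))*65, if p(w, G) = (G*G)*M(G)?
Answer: -38025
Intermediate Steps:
c = 3 (c = 3 - 1*0 = 3 + 0 = 3)
p(w, G) = G³ (p(w, G) = (G*G)*G = G²*G = G³)
-(-144 + p(b(5, -4), c²))*65 = -(-144 + (3²)³)*65 = -(-144 + 9³)*65 = -(-144 + 729)*65 = -585*65 = -1*38025 = -38025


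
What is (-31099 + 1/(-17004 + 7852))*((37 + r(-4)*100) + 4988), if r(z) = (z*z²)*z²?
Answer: 27714682521375/9152 ≈ 3.0283e+9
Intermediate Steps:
r(z) = z⁵ (r(z) = z³*z² = z⁵)
(-31099 + 1/(-17004 + 7852))*((37 + r(-4)*100) + 4988) = (-31099 + 1/(-17004 + 7852))*((37 + (-4)⁵*100) + 4988) = (-31099 + 1/(-9152))*((37 - 1024*100) + 4988) = (-31099 - 1/9152)*((37 - 102400) + 4988) = -284618049*(-102363 + 4988)/9152 = -284618049/9152*(-97375) = 27714682521375/9152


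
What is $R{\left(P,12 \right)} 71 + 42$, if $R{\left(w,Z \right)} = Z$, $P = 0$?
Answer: $894$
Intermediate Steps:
$R{\left(P,12 \right)} 71 + 42 = 12 \cdot 71 + 42 = 852 + 42 = 894$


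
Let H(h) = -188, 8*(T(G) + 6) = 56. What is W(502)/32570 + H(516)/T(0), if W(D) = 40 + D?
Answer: -3061309/16285 ≈ -187.98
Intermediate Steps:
T(G) = 1 (T(G) = -6 + (1/8)*56 = -6 + 7 = 1)
W(502)/32570 + H(516)/T(0) = (40 + 502)/32570 - 188/1 = 542*(1/32570) - 188*1 = 271/16285 - 188 = -3061309/16285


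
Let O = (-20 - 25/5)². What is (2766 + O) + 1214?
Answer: 4605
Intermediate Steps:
O = 625 (O = (-20 - 25*⅕)² = (-20 - 5)² = (-25)² = 625)
(2766 + O) + 1214 = (2766 + 625) + 1214 = 3391 + 1214 = 4605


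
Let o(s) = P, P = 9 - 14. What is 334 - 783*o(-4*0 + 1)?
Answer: 4249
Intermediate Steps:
P = -5
o(s) = -5
334 - 783*o(-4*0 + 1) = 334 - 783*(-5) = 334 + 3915 = 4249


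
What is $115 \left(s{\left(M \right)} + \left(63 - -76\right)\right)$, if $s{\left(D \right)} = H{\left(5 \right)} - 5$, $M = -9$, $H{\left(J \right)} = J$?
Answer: $15985$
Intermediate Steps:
$s{\left(D \right)} = 0$ ($s{\left(D \right)} = 5 - 5 = 0$)
$115 \left(s{\left(M \right)} + \left(63 - -76\right)\right) = 115 \left(0 + \left(63 - -76\right)\right) = 115 \left(0 + \left(63 + 76\right)\right) = 115 \left(0 + 139\right) = 115 \cdot 139 = 15985$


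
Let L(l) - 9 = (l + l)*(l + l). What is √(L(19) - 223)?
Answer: √1230 ≈ 35.071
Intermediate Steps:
L(l) = 9 + 4*l² (L(l) = 9 + (l + l)*(l + l) = 9 + (2*l)*(2*l) = 9 + 4*l²)
√(L(19) - 223) = √((9 + 4*19²) - 223) = √((9 + 4*361) - 223) = √((9 + 1444) - 223) = √(1453 - 223) = √1230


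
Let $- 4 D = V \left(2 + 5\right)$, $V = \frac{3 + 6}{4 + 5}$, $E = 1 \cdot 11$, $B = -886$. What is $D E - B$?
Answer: $\frac{3467}{4} \approx 866.75$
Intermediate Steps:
$E = 11$
$V = 1$ ($V = \frac{9}{9} = 9 \cdot \frac{1}{9} = 1$)
$D = - \frac{7}{4}$ ($D = - \frac{1 \left(2 + 5\right)}{4} = - \frac{1 \cdot 7}{4} = \left(- \frac{1}{4}\right) 7 = - \frac{7}{4} \approx -1.75$)
$D E - B = \left(- \frac{7}{4}\right) 11 - -886 = - \frac{77}{4} + 886 = \frac{3467}{4}$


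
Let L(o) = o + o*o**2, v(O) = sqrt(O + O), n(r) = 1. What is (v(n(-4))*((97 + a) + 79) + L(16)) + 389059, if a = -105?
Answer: 393171 + 71*sqrt(2) ≈ 3.9327e+5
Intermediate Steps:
v(O) = sqrt(2)*sqrt(O) (v(O) = sqrt(2*O) = sqrt(2)*sqrt(O))
L(o) = o + o**3
(v(n(-4))*((97 + a) + 79) + L(16)) + 389059 = ((sqrt(2)*sqrt(1))*((97 - 105) + 79) + (16 + 16**3)) + 389059 = ((sqrt(2)*1)*(-8 + 79) + (16 + 4096)) + 389059 = (sqrt(2)*71 + 4112) + 389059 = (71*sqrt(2) + 4112) + 389059 = (4112 + 71*sqrt(2)) + 389059 = 393171 + 71*sqrt(2)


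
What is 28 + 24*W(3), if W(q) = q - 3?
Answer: 28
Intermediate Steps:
W(q) = -3 + q
28 + 24*W(3) = 28 + 24*(-3 + 3) = 28 + 24*0 = 28 + 0 = 28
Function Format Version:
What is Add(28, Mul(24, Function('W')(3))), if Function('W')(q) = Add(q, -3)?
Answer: 28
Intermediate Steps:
Function('W')(q) = Add(-3, q)
Add(28, Mul(24, Function('W')(3))) = Add(28, Mul(24, Add(-3, 3))) = Add(28, Mul(24, 0)) = Add(28, 0) = 28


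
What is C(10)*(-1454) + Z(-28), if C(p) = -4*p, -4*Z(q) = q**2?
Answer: 57964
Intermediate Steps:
Z(q) = -q**2/4
C(10)*(-1454) + Z(-28) = -4*10*(-1454) - 1/4*(-28)**2 = -40*(-1454) - 1/4*784 = 58160 - 196 = 57964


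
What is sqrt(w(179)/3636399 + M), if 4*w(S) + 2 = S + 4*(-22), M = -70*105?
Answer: I*sqrt(388767891680069889)/7272798 ≈ 85.732*I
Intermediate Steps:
M = -7350
w(S) = -45/2 + S/4 (w(S) = -1/2 + (S + 4*(-22))/4 = -1/2 + (S - 88)/4 = -1/2 + (-88 + S)/4 = -1/2 + (-22 + S/4) = -45/2 + S/4)
sqrt(w(179)/3636399 + M) = sqrt((-45/2 + (1/4)*179)/3636399 - 7350) = sqrt((-45/2 + 179/4)*(1/3636399) - 7350) = sqrt((89/4)*(1/3636399) - 7350) = sqrt(89/14545596 - 7350) = sqrt(-106910130511/14545596) = I*sqrt(388767891680069889)/7272798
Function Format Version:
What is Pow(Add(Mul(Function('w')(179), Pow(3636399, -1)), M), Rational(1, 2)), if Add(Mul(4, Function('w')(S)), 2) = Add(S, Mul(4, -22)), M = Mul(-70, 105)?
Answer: Mul(Rational(1, 7272798), I, Pow(388767891680069889, Rational(1, 2))) ≈ Mul(85.732, I)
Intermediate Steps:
M = -7350
Function('w')(S) = Add(Rational(-45, 2), Mul(Rational(1, 4), S)) (Function('w')(S) = Add(Rational(-1, 2), Mul(Rational(1, 4), Add(S, Mul(4, -22)))) = Add(Rational(-1, 2), Mul(Rational(1, 4), Add(S, -88))) = Add(Rational(-1, 2), Mul(Rational(1, 4), Add(-88, S))) = Add(Rational(-1, 2), Add(-22, Mul(Rational(1, 4), S))) = Add(Rational(-45, 2), Mul(Rational(1, 4), S)))
Pow(Add(Mul(Function('w')(179), Pow(3636399, -1)), M), Rational(1, 2)) = Pow(Add(Mul(Add(Rational(-45, 2), Mul(Rational(1, 4), 179)), Pow(3636399, -1)), -7350), Rational(1, 2)) = Pow(Add(Mul(Add(Rational(-45, 2), Rational(179, 4)), Rational(1, 3636399)), -7350), Rational(1, 2)) = Pow(Add(Mul(Rational(89, 4), Rational(1, 3636399)), -7350), Rational(1, 2)) = Pow(Add(Rational(89, 14545596), -7350), Rational(1, 2)) = Pow(Rational(-106910130511, 14545596), Rational(1, 2)) = Mul(Rational(1, 7272798), I, Pow(388767891680069889, Rational(1, 2)))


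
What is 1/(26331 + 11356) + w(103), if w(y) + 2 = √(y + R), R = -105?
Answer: -75373/37687 + I*√2 ≈ -2.0 + 1.4142*I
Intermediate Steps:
w(y) = -2 + √(-105 + y) (w(y) = -2 + √(y - 105) = -2 + √(-105 + y))
1/(26331 + 11356) + w(103) = 1/(26331 + 11356) + (-2 + √(-105 + 103)) = 1/37687 + (-2 + √(-2)) = 1/37687 + (-2 + I*√2) = -75373/37687 + I*√2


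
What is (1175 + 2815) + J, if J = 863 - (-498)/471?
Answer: 762087/157 ≈ 4854.1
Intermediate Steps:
J = 135657/157 (J = 863 - (-498)/471 = 863 - 1*(-166/157) = 863 + 166/157 = 135657/157 ≈ 864.06)
(1175 + 2815) + J = (1175 + 2815) + 135657/157 = 3990 + 135657/157 = 762087/157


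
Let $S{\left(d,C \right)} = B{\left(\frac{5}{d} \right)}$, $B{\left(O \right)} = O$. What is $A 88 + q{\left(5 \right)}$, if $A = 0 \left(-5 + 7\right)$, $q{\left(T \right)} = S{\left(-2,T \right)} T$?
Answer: $- \frac{25}{2} \approx -12.5$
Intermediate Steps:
$S{\left(d,C \right)} = \frac{5}{d}$
$q{\left(T \right)} = - \frac{5 T}{2}$ ($q{\left(T \right)} = \frac{5}{-2} T = 5 \left(- \frac{1}{2}\right) T = - \frac{5 T}{2}$)
$A = 0$ ($A = 0 \cdot 2 = 0$)
$A 88 + q{\left(5 \right)} = 0 \cdot 88 - \frac{25}{2} = 0 - \frac{25}{2} = - \frac{25}{2}$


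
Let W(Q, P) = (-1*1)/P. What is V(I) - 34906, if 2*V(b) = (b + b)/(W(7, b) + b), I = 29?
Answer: -29320199/840 ≈ -34905.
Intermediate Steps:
W(Q, P) = -1/P
V(b) = b/(b - 1/b) (V(b) = ((b + b)/(-1/b + b))/2 = ((2*b)/(b - 1/b))/2 = (2*b/(b - 1/b))/2 = b/(b - 1/b))
V(I) - 34906 = 29**2/(-1 + 29**2) - 34906 = 841/(-1 + 841) - 34906 = 841/840 - 34906 = -29320199/840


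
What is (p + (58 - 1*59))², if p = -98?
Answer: 9801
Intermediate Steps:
(p + (58 - 1*59))² = (-98 + (58 - 1*59))² = (-98 + (58 - 59))² = (-98 - 1)² = (-99)² = 9801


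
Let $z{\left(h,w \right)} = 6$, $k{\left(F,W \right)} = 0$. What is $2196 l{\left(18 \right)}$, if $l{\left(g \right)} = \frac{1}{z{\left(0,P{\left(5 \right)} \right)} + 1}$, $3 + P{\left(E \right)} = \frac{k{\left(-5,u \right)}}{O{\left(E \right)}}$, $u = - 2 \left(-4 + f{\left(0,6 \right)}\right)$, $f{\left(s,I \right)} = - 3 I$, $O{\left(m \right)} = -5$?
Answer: $\frac{2196}{7} \approx 313.71$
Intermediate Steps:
$u = 44$ ($u = - 2 \left(-4 - 18\right) = \left(-2\right) \left(-22\right) = 44$)
$P{\left(E \right)} = -3$ ($P{\left(E \right)} = -3 + \frac{0}{-5} = -3 + 0 \left(- \frac{1}{5}\right) = -3 + 0 = -3$)
$l{\left(g \right)} = \frac{1}{7}$ ($l{\left(g \right)} = \frac{1}{6 + 1} = \frac{1}{7}$)
$2196 l{\left(18 \right)} = 2196 \cdot \frac{1}{7} = \frac{2196}{7}$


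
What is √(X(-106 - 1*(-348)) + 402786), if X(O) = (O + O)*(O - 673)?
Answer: √194182 ≈ 440.66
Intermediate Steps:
X(O) = 2*O*(-673 + O) (X(O) = (2*O)*(-673 + O) = 2*O*(-673 + O))
√(X(-106 - 1*(-348)) + 402786) = √(2*(-106 - 1*(-348))*(-673 + (-106 - 1*(-348))) + 402786) = √(2*(-106 + 348)*(-673 + (-106 + 348)) + 402786) = √(2*242*(-673 + 242) + 402786) = √(2*242*(-431) + 402786) = √(-208604 + 402786) = √194182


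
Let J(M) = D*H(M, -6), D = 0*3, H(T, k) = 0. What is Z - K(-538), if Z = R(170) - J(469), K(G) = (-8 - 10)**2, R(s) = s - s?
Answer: -324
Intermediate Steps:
D = 0
R(s) = 0
J(M) = 0 (J(M) = 0*0 = 0)
K(G) = 324 (K(G) = (-18)**2 = 324)
Z = 0 (Z = 0 - 1*0 = 0 + 0 = 0)
Z - K(-538) = 0 - 1*324 = 0 - 324 = -324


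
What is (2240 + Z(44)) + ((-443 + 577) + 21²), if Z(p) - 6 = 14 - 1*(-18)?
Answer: 2853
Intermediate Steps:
Z(p) = 38 (Z(p) = 6 + (14 - 1*(-18)) = 6 + (14 + 18) = 6 + 32 = 38)
(2240 + Z(44)) + ((-443 + 577) + 21²) = (2240 + 38) + ((-443 + 577) + 21²) = 2278 + (134 + 441) = 2278 + 575 = 2853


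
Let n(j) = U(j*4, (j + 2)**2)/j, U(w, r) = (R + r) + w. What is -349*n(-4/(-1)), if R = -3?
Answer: -17101/4 ≈ -4275.3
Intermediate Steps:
U(w, r) = -3 + r + w (U(w, r) = (-3 + r) + w = -3 + r + w)
n(j) = (-3 + (2 + j)**2 + 4*j)/j (n(j) = (-3 + (j + 2)**2 + j*4)/j = (-3 + (2 + j)**2 + 4*j)/j)
-349*n(-4/(-1)) = -349*(8 - 4/(-1) + 1/(-4/(-1))) = -349*(8 - 4*(-1) + 1/(-4*(-1))) = -349*(8 + 4 + 1/4) = -349*49/4 = -17101/4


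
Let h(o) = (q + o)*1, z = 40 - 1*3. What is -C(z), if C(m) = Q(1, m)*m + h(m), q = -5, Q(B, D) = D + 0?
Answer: -1401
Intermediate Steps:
Q(B, D) = D
z = 37 (z = 40 - 3 = 37)
h(o) = -5 + o (h(o) = (-5 + o)*1 = -5 + o)
C(m) = -5 + m + m² (C(m) = m*m + (-5 + m) = m² + (-5 + m) = -5 + m + m²)
-C(z) = -(-5 + 37 + 37²) = -(-5 + 37 + 1369) = -1*1401 = -1401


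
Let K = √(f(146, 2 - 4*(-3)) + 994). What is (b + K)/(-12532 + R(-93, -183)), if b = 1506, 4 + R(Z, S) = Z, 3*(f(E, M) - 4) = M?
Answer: -1506/12629 - 8*√141/37887 ≈ -0.12176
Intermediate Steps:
f(E, M) = 4 + M/3
R(Z, S) = -4 + Z
K = 8*√141/3 (K = √((4 + (2 - 4*(-3))/3) + 994) = √((4 + (2 + 12)/3) + 994) = √((4 + (⅓)*14) + 994) = √((4 + 14/3) + 994) = √(26/3 + 994) = √(3008/3) = 8*√141/3 ≈ 31.665)
(b + K)/(-12532 + R(-93, -183)) = (1506 + 8*√141/3)/(-12532 + (-4 - 93)) = (1506 + 8*√141/3)/(-12532 - 97) = (1506 + 8*√141/3)/(-12629) = (1506 + 8*√141/3)*(-1/12629) = -1506/12629 - 8*√141/37887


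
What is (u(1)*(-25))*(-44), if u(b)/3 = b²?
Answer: 3300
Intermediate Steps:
u(b) = 3*b²
(u(1)*(-25))*(-44) = ((3*1²)*(-25))*(-44) = ((3*1)*(-25))*(-44) = (3*(-25))*(-44) = -75*(-44) = 3300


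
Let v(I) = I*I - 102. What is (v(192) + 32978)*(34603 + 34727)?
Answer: 4835074200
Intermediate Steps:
v(I) = -102 + I**2 (v(I) = I**2 - 102 = -102 + I**2)
(v(192) + 32978)*(34603 + 34727) = ((-102 + 192**2) + 32978)*(34603 + 34727) = ((-102 + 36864) + 32978)*69330 = (36762 + 32978)*69330 = 69740*69330 = 4835074200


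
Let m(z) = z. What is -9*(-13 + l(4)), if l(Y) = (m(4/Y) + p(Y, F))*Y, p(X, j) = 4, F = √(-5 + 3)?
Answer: -63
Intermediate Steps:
F = I*√2 (F = √(-2) = I*√2 ≈ 1.4142*I)
l(Y) = Y*(4 + 4/Y) (l(Y) = (4/Y + 4)*Y = (4 + 4/Y)*Y = Y*(4 + 4/Y))
-9*(-13 + l(4)) = -9*(-13 + (4 + 4*4)) = -9*(-13 + (4 + 16)) = -9*(-13 + 20) = -9*7 = -63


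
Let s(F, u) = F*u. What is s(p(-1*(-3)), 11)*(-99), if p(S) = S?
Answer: -3267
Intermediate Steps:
s(p(-1*(-3)), 11)*(-99) = (-1*(-3)*11)*(-99) = (3*11)*(-99) = 33*(-99) = -3267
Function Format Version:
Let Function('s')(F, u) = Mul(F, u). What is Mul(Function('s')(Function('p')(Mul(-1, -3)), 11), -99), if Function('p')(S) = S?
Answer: -3267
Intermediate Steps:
Mul(Function('s')(Function('p')(Mul(-1, -3)), 11), -99) = Mul(Mul(Mul(-1, -3), 11), -99) = Mul(Mul(3, 11), -99) = Mul(33, -99) = -3267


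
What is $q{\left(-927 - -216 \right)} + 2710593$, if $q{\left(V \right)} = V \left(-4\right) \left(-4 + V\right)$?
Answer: $677133$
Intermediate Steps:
$q{\left(V \right)} = - 4 V \left(-4 + V\right)$
$q{\left(-927 - -216 \right)} + 2710593 = 4 \left(-927 - -216\right) \left(4 - \left(-927 - -216\right)\right) + 2710593 = 4 \left(-927 + 216\right) \left(4 - \left(-927 + 216\right)\right) + 2710593 = 4 \left(-711\right) \left(4 - -711\right) + 2710593 = 4 \left(-711\right) \left(4 + 711\right) + 2710593 = 4 \left(-711\right) 715 + 2710593 = -2033460 + 2710593 = 677133$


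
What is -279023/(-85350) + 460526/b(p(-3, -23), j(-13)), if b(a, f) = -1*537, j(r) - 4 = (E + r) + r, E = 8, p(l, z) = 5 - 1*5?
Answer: -13052019583/15277650 ≈ -854.32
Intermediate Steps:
p(l, z) = 0 (p(l, z) = 5 - 5 = 0)
j(r) = 12 + 2*r (j(r) = 4 + ((8 + r) + r) = 4 + (8 + 2*r) = 12 + 2*r)
b(a, f) = -537
-279023/(-85350) + 460526/b(p(-3, -23), j(-13)) = -279023/(-85350) + 460526/(-537) = -279023*(-1/85350) + 460526*(-1/537) = 279023/85350 - 460526/537 = -13052019583/15277650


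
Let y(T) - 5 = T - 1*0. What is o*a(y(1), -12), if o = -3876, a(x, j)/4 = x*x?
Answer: -558144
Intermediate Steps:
y(T) = 5 + T (y(T) = 5 + (T - 1*0) = 5 + (T + 0) = 5 + T)
a(x, j) = 4*x**2 (a(x, j) = 4*(x*x) = 4*x**2)
o*a(y(1), -12) = -15504*(5 + 1)**2 = -15504*6**2 = -15504*36 = -3876*144 = -558144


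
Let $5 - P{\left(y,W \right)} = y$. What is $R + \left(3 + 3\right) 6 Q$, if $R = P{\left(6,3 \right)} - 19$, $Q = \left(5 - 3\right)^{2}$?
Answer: $124$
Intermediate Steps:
$P{\left(y,W \right)} = 5 - y$
$Q = 4$ ($Q = 2^{2} = 4$)
$R = -20$ ($R = \left(5 - 6\right) - 19 = -1 - 19 = -20$)
$R + \left(3 + 3\right) 6 Q = -20 + \left(3 + 3\right) 6 \cdot 4 = -20 + 6 \cdot 6 \cdot 4 = -20 + 36 \cdot 4 = -20 + 144 = 124$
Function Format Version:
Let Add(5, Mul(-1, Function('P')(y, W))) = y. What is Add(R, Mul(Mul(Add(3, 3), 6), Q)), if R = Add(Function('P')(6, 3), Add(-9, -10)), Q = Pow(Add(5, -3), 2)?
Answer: 124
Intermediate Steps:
Function('P')(y, W) = Add(5, Mul(-1, y))
Q = 4 (Q = Pow(2, 2) = 4)
R = -20 (R = Add(Add(5, Mul(-1, 6)), Add(-9, -10)) = Add(Add(5, -6), -19) = Add(-1, -19) = -20)
Add(R, Mul(Mul(Add(3, 3), 6), Q)) = Add(-20, Mul(Mul(Add(3, 3), 6), 4)) = Add(-20, Mul(Mul(6, 6), 4)) = Add(-20, Mul(36, 4)) = Add(-20, 144) = 124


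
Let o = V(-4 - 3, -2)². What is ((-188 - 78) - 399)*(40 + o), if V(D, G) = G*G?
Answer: -37240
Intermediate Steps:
V(D, G) = G²
o = 16 (o = ((-2)²)² = 4² = 16)
((-188 - 78) - 399)*(40 + o) = ((-188 - 78) - 399)*(40 + 16) = (-266 - 399)*56 = -665*56 = -37240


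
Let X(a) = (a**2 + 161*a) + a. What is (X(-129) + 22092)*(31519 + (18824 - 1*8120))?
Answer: 753047205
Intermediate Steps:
X(a) = a**2 + 162*a
(X(-129) + 22092)*(31519 + (18824 - 1*8120)) = (-129*(162 - 129) + 22092)*(31519 + (18824 - 1*8120)) = (-129*33 + 22092)*(31519 + (18824 - 8120)) = (-4257 + 22092)*(31519 + 10704) = 17835*42223 = 753047205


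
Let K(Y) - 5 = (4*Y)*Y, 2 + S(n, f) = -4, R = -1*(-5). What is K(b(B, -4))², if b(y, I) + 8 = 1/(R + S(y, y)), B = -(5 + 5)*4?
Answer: 108241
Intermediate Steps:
R = 5
S(n, f) = -6 (S(n, f) = -2 - 4 = -6)
B = -40 (B = -10*4 = -1*40 = -40)
b(y, I) = -9 (b(y, I) = -8 + 1/(5 - 6) = -8 + 1/(-1) = -8 - 1 = -9)
K(Y) = 5 + 4*Y² (K(Y) = 5 + (4*Y)*Y = 5 + 4*Y²)
K(b(B, -4))² = (5 + 4*(-9)²)² = (5 + 4*81)² = (5 + 324)² = 329² = 108241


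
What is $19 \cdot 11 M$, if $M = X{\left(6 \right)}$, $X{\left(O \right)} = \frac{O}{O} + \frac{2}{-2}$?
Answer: $0$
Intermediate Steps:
$X{\left(O \right)} = 0$ ($X{\left(O \right)} = 1 + 2 \left(- \frac{1}{2}\right) = 1 - 1 = 0$)
$M = 0$
$19 \cdot 11 M = 19 \cdot 11 \cdot 0 = 209 \cdot 0 = 0$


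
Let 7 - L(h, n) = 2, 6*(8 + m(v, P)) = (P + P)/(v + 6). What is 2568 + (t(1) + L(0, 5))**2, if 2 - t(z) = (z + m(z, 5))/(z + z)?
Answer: 1180012/441 ≈ 2675.8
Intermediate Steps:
m(v, P) = -8 + P/(3*(6 + v)) (m(v, P) = -8 + ((P + P)/(v + 6))/6 = -8 + ((2*P)/(6 + v))/6 = -8 + (2*P/(6 + v))/6 = -8 + P/(3*(6 + v)))
L(h, n) = 5 (L(h, n) = 7 - 1*2 = 7 - 2 = 5)
t(z) = 2 - (z + (-139 - 24*z)/(3*(6 + z)))/(2*z) (t(z) = 2 - (z + (-144 + 5 - 24*z)/(3*(6 + z)))/(z + z) = 2 - (z + (-139 - 24*z)/(3*(6 + z)))/(2*z))
2568 + (t(1) + L(0, 5))**2 = 2568 + ((1/6)*(139 + 9*1**2 + 78*1)/(1*(6 + 1)) + 5)**2 = 2568 + ((1/6)*1*(139 + 9*1 + 78)/7 + 5)**2 = 2568 + ((1/6)*1*(1/7)*(139 + 9 + 78) + 5)**2 = 2568 + ((1/6)*1*(1/7)*226 + 5)**2 = 2568 + (113/21 + 5)**2 = 2568 + (218/21)**2 = 2568 + 47524/441 = 1180012/441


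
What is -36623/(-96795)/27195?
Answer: 36623/2632340025 ≈ 1.3913e-5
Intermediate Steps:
-36623/(-96795)/27195 = -36623*(-1/96795)*(1/27195) = (36623/96795)*(1/27195) = 36623/2632340025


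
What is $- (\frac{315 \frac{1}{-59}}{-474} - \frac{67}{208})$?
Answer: $\frac{301367}{969488} \approx 0.31085$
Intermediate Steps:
$- (\frac{315 \frac{1}{-59}}{-474} - \frac{67}{208}) = - (315 \left(- \frac{1}{59}\right) \left(- \frac{1}{474}\right) - \frac{67}{208}) = - (\left(- \frac{315}{59}\right) \left(- \frac{1}{474}\right) - \frac{67}{208}) = - (\frac{105}{9322} - \frac{67}{208}) = \left(-1\right) \left(- \frac{301367}{969488}\right) = \frac{301367}{969488}$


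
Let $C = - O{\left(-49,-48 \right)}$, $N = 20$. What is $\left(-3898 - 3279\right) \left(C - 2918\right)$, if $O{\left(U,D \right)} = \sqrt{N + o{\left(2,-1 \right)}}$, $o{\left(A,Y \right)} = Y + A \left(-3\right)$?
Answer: $20942486 + 7177 \sqrt{13} \approx 2.0968 \cdot 10^{7}$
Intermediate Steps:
$o{\left(A,Y \right)} = Y - 3 A$
$O{\left(U,D \right)} = \sqrt{13}$ ($O{\left(U,D \right)} = \sqrt{20 - 7} = \sqrt{13}$)
$C = - \sqrt{13} \approx -3.6056$
$\left(-3898 - 3279\right) \left(C - 2918\right) = \left(-3898 - 3279\right) \left(- \sqrt{13} - 2918\right) = - 7177 \left(-2918 - \sqrt{13}\right) = 20942486 + 7177 \sqrt{13}$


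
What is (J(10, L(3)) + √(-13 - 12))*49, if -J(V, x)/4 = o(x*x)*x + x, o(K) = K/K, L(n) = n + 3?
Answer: -2352 + 245*I ≈ -2352.0 + 245.0*I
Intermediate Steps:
L(n) = 3 + n
o(K) = 1
J(V, x) = -8*x (J(V, x) = -4*(1*x + x) = -4*(x + x) = -8*x)
(J(10, L(3)) + √(-13 - 12))*49 = (-8*(3 + 3) + √(-13 - 12))*49 = (-8*6 + √(-25))*49 = (-48 + 5*I)*49 = -2352 + 245*I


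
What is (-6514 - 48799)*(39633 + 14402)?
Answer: -2988837955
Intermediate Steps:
(-6514 - 48799)*(39633 + 14402) = -55313*54035 = -2988837955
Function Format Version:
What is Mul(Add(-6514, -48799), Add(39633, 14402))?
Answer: -2988837955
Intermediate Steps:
Mul(Add(-6514, -48799), Add(39633, 14402)) = Mul(-55313, 54035) = -2988837955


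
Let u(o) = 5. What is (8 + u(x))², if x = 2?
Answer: 169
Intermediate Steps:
(8 + u(x))² = (8 + 5)² = 13² = 169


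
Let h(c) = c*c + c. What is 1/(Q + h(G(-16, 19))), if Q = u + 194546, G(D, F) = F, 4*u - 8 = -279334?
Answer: 2/250189 ≈ 7.9939e-6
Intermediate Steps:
u = -139663/2 (u = 2 + (¼)*(-279334) = 2 - 139667/2 = -139663/2 ≈ -69832.)
h(c) = c + c² (h(c) = c² + c = c + c²)
Q = 249429/2 (Q = -139663/2 + 194546 = 249429/2 ≈ 1.2471e+5)
1/(Q + h(G(-16, 19))) = 1/(249429/2 + 19*(1 + 19)) = 1/(249429/2 + 19*20) = 1/(249429/2 + 380) = 1/(250189/2) = 2/250189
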